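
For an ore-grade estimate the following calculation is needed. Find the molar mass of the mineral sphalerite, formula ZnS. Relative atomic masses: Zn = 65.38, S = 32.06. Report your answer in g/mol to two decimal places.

97.44 g/mol

The formula mass is the sum 1·65.38 + 1·32.06.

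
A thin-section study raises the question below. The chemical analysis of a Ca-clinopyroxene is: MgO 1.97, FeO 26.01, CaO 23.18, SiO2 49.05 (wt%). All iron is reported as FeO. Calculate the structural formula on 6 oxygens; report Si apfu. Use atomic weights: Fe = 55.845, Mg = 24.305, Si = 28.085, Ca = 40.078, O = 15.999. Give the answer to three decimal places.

1.994 Si apfu

MgO (M=40.304): mol = 0.04888; Mg = 0.04888, O = 0.04888.
FeO (M=71.844): mol = 0.36203; Fe = 0.36203, O = 0.36203.
CaO (M=56.077): mol = 0.41336; Ca = 0.41336, O = 0.41336.
SiO2 (M=60.083): mol = 0.81637; Si = 0.81637, O = 1.63274.
ΣO = 2.45701; factor = 6/ΣO = 2.44199.
Si apfu = 0.81637 × 2.44199 = 1.994.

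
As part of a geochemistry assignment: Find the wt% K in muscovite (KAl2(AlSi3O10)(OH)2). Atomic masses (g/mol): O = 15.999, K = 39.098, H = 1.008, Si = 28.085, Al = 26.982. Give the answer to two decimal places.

9.82 wt%

M(KAl2(AlSi3O10)(OH)2) = 398.303 g/mol.
K contributes 1 × 39.098 = 39.098 g per mole.
39.098/398.303 = 0.0982 → 9.82%.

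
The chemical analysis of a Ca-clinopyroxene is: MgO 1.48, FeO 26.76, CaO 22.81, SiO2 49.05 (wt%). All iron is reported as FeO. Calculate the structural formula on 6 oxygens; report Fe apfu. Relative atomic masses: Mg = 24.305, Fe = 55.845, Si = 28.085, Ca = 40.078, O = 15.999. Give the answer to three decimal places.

MgO: 1.48/40.304 = 0.03672 mol → 0.03672 mol Mg, 0.03672 mol O.
FeO: 26.76/71.844 = 0.37247 mol → 0.37247 mol Fe, 0.37247 mol O.
CaO: 22.81/56.077 = 0.40676 mol → 0.40676 mol Ca, 0.40676 mol O.
SiO2: 49.05/60.083 = 0.81637 mol → 0.81637 mol Si, 1.63274 mol O.
Total oxygen = 2.44869 mol. Normalization factor = 6/2.44869 = 2.45029.
Fe per 6 O = 0.37247 × 2.45029 = 0.913.

0.913 Fe apfu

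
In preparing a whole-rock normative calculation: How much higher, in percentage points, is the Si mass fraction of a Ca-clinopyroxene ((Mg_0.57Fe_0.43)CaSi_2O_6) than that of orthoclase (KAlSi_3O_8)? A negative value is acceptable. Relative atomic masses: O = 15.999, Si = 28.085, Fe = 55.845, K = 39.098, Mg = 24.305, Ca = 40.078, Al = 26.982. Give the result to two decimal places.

First mineral: 56.170 g Si in 230.109 g formula = 24.41 wt% Si.
Second mineral: 84.255 g Si in 278.327 g formula = 30.27 wt% Si.
24.41% − 30.27% gives a difference of -5.86 percentage points.

-5.86 percentage points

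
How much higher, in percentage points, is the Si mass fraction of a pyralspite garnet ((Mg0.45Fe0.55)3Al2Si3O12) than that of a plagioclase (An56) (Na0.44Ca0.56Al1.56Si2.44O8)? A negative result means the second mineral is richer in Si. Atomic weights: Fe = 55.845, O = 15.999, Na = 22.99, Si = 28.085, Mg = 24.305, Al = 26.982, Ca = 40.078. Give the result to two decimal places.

First mineral: 84.255 g Si in 455.163 g formula = 18.51 wt% Si.
Second mineral: 68.527 g Si in 271.171 g formula = 25.27 wt% Si.
18.51% − 25.27% gives a difference of -6.76 percentage points.

-6.76 percentage points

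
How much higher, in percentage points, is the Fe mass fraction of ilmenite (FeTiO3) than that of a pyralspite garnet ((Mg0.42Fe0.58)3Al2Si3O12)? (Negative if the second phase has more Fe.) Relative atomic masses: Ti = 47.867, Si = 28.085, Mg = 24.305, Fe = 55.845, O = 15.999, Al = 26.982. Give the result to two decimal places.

15.59 percentage points

M(FeTiO3) = 151.709 g/mol, so wt% Fe = 55.845/151.709 × 100 = 36.81%.
M((Mg0.42Fe0.58)3Al2Si3O12) = 458.002 g/mol, so wt% Fe = 97.170/458.002 × 100 = 21.22%.
36.81 − 21.22 = 15.59 pp.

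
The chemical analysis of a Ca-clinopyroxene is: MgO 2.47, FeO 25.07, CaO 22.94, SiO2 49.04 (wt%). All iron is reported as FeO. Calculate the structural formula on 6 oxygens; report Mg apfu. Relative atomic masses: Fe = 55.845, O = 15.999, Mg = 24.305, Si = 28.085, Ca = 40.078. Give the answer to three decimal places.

0.150 Mg apfu

MgO: 2.47/40.304 = 0.06128 mol → 0.06128 mol Mg, 0.06128 mol O.
FeO: 25.07/71.844 = 0.34895 mol → 0.34895 mol Fe, 0.34895 mol O.
CaO: 22.94/56.077 = 0.40908 mol → 0.40908 mol Ca, 0.40908 mol O.
SiO2: 49.04/60.083 = 0.81620 mol → 0.81620 mol Si, 1.63240 mol O.
Total oxygen = 2.45171 mol. Normalization factor = 6/2.45171 = 2.44727.
Mg per 6 O = 0.06128 × 2.44727 = 0.150.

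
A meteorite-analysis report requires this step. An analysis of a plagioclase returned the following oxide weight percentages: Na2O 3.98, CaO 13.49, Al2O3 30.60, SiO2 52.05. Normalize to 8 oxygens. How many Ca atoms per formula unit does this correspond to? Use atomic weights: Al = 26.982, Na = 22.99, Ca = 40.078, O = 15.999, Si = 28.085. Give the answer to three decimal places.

Na2O (M=61.979): mol = 0.06422; Na = 0.12844, O = 0.06422.
CaO (M=56.077): mol = 0.24056; Ca = 0.24056, O = 0.24056.
Al2O3 (M=101.961): mol = 0.30011; Al = 0.60022, O = 0.90033.
SiO2 (M=60.083): mol = 0.86630; Si = 0.86630, O = 1.73260.
ΣO = 2.93771; factor = 8/ΣO = 2.72321.
Ca apfu = 0.24056 × 2.72321 = 0.655.

0.655 Ca apfu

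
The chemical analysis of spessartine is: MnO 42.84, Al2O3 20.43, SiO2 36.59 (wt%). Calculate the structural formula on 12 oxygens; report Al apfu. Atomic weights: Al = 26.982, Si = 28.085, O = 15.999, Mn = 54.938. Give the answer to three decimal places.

MnO (M=70.937): mol = 0.60392; Mn = 0.60392, O = 0.60392.
Al2O3 (M=101.961): mol = 0.20037; Al = 0.40074, O = 0.60111.
SiO2 (M=60.083): mol = 0.60899; Si = 0.60899, O = 1.21798.
ΣO = 2.42301; factor = 12/ΣO = 4.95252.
Al apfu = 0.40074 × 4.95252 = 1.985.

1.985 Al apfu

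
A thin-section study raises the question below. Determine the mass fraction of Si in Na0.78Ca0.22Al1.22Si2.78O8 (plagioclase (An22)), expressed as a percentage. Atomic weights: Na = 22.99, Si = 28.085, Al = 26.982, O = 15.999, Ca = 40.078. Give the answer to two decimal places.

Molar mass of Na0.78Ca0.22Al1.22Si2.78O8: 0.78·22.99 + 0.22·40.078 + 1.22·26.982 + 2.78·28.085 + 8·15.999 = 265.736 g/mol.
Mass of Si per formula unit: 2.78 × 28.085 = 78.076 g.
Weight fraction Si = 78.076 / 265.736 = 0.2938.

29.38 mass %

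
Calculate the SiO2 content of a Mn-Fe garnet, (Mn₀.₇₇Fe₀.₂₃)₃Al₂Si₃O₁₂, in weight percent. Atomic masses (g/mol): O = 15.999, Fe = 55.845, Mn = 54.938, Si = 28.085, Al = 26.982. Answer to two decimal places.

36.37 wt%

M((Mn₀.₇₇Fe₀.₂₃)₃Al₂Si₃O₁₂) = 495.647 g/mol; M(SiO2) = 60.083 g/mol.
Moles SiO2 per formula unit = 3 Si ÷ 1 = 3.0000.
SiO2 fraction = (3.0000 × 60.083) / 495.647 = 180.249/495.647 = 0.3637.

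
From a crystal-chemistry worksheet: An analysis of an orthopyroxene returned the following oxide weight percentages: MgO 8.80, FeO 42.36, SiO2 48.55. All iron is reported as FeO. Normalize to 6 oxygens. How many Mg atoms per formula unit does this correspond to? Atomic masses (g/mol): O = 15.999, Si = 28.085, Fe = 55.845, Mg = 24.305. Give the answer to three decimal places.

8.80 wt% MgO ÷ 40.304 g/mol = 0.21834 mol, giving 0.21834 Mg and 0.21834 O.
42.36 wt% FeO ÷ 71.844 g/mol = 0.58961 mol, giving 0.58961 Fe and 0.58961 O.
48.55 wt% SiO2 ÷ 60.083 g/mol = 0.80805 mol, giving 0.80805 Si and 1.61610 O.
Oxygen sums to 2.42405; scaling by 6/2.42405 = 2.47520 puts the formula on 6 O.
Mg: 0.21834 × 2.47520 = 0.540 atoms per formula unit.

0.540 Mg apfu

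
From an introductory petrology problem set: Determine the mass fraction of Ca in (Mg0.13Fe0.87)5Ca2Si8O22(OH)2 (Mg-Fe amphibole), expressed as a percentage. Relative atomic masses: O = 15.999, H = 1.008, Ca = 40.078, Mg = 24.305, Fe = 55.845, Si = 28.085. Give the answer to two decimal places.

Formula mass = 0.65×24.305 + 4.35×55.845 + 2×40.078 + 8×28.085 + 24×15.999 + 2×1.008 = 949.552 g/mol, of which 80.156 g is Ca.
So Ca makes up 80.156/949.552 = 0.0844 of the mass, i.e. 8.44%.

8.44 wt%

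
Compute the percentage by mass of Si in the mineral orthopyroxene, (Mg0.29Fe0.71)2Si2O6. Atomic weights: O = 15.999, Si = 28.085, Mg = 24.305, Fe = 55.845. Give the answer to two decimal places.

22.87 wt%

M((Mg0.29Fe0.71)2Si2O6) = 245.561 g/mol.
Si contributes 2 × 28.085 = 56.170 g per mole.
56.170/245.561 = 0.2287 → 22.87%.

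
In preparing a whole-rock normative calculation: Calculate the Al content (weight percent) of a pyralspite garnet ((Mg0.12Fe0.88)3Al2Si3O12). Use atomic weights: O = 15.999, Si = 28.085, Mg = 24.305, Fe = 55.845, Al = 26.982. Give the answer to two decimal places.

Formula mass = 0.36×24.305 + 2.64×55.845 + 2×26.982 + 3×28.085 + 12×15.999 = 486.388 g/mol, of which 53.964 g is Al.
So Al makes up 53.964/486.388 = 0.1109 of the mass, i.e. 11.09%.

11.09 weight percent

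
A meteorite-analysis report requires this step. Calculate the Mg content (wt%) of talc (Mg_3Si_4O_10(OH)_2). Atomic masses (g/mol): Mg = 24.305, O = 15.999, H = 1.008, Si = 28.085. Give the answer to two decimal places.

19.23 wt%

Molar mass of Mg_3Si_4O_10(OH)_2: 3*24.305 + 4*28.085 + 12*15.999 + 2*1.008 = 379.259 g/mol.
Mass of Mg per formula unit: 3 × 24.305 = 72.915 g.
Weight fraction Mg = 72.915 / 379.259 = 0.1923.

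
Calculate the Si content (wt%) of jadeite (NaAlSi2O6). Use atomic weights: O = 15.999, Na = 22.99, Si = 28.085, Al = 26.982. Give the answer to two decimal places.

27.79 wt%

Molar mass of NaAlSi2O6: 1·22.99 + 1·26.982 + 2·28.085 + 6·15.999 = 202.136 g/mol.
Mass of Si per formula unit: 2 × 28.085 = 56.170 g.
Weight fraction Si = 56.170 / 202.136 = 0.2779.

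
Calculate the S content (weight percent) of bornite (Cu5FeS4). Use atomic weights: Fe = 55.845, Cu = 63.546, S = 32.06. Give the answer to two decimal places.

M(Cu5FeS4) = 501.815 g/mol.
S contributes 4 × 32.06 = 128.240 g per mole.
128.240/501.815 = 0.2556 → 25.56%.

25.56 weight percent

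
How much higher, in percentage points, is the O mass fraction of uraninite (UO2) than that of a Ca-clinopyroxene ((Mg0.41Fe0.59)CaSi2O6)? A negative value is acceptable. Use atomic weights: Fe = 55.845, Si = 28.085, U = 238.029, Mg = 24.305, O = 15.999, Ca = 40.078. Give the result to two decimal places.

First mineral: 31.998 g O in 270.027 g formula = 11.85 wt% O.
Second mineral: 95.994 g O in 235.156 g formula = 40.82 wt% O.
11.85% − 40.82% gives a difference of -28.97 percentage points.

-28.97 percentage points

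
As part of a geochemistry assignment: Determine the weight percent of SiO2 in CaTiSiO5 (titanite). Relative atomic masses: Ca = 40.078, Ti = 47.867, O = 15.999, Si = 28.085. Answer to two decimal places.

30.65 wt%

Formula mass = 196.025 g/mol.
1 Si → 1.0000 mol SiO2 per formula unit; M(SiO2) = 60.083, so SiO2 mass = 60.083 g.
60.083/196.025 × 100 = 30.65 wt%.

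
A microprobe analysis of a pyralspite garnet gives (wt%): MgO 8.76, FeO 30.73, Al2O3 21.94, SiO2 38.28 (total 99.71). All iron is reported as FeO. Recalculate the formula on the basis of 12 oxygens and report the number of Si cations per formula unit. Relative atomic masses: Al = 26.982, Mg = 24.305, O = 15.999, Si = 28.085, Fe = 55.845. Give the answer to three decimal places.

MgO (M=40.304): mol = 0.21735; Mg = 0.21735, O = 0.21735.
FeO (M=71.844): mol = 0.42773; Fe = 0.42773, O = 0.42773.
Al2O3 (M=101.961): mol = 0.21518; Al = 0.43036, O = 0.64554.
SiO2 (M=60.083): mol = 0.63712; Si = 0.63712, O = 1.27424.
ΣO = 2.56486; factor = 12/ΣO = 4.67862.
Si apfu = 0.63712 × 4.67862 = 2.981.

2.981 Si apfu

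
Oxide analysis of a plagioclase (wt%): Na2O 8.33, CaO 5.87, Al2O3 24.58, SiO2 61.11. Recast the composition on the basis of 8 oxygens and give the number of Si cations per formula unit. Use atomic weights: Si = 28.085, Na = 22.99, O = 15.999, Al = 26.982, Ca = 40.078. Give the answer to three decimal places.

2.715 Si apfu

8.33 wt% Na2O ÷ 61.979 g/mol = 0.13440 mol, giving 0.26880 Na and 0.13440 O.
5.87 wt% CaO ÷ 56.077 g/mol = 0.10468 mol, giving 0.10468 Ca and 0.10468 O.
24.58 wt% Al2O3 ÷ 101.961 g/mol = 0.24107 mol, giving 0.48214 Al and 0.72321 O.
61.11 wt% SiO2 ÷ 60.083 g/mol = 1.01709 mol, giving 1.01709 Si and 2.03418 O.
Oxygen sums to 2.99647; scaling by 8/2.99647 = 2.66981 puts the formula on 8 O.
Si: 1.01709 × 2.66981 = 2.715 atoms per formula unit.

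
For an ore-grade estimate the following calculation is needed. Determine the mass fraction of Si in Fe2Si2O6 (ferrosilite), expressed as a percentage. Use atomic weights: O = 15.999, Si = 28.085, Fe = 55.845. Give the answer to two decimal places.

21.29 mass %

Molar mass of Fe2Si2O6: 2×55.845 + 2×28.085 + 6×15.999 = 263.854 g/mol.
Mass of Si per formula unit: 2 × 28.085 = 56.170 g.
Weight fraction Si = 56.170 / 263.854 = 0.2129.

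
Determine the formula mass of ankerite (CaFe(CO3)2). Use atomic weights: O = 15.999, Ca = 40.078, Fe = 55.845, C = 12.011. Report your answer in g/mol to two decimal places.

The formula mass is the sum 1*40.078 + 1*55.845 + 2*12.011 + 6*15.999.

215.94 g/mol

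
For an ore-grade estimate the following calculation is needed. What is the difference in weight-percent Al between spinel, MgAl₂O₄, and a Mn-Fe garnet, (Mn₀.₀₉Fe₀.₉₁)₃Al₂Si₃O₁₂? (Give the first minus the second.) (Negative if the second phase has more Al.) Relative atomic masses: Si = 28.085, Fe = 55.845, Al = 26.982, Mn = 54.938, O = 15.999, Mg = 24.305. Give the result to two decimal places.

Al in MgAl₂O₄: molar mass 142.265 g/mol; 2×26.982 = 53.964 g → 37.93 wt%.
Al in (Mn₀.₀₉Fe₀.₉₁)₃Al₂Si₃O₁₂: molar mass 497.497 g/mol; 2×26.982 = 53.964 g → 10.85 wt%.
Difference = 37.93 − 10.85 = 27.08 percentage points.

27.08 percentage points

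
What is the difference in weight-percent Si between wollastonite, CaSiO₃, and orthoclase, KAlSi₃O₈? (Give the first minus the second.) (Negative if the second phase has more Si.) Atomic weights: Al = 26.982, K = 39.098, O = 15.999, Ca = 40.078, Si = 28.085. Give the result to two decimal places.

-6.09 percentage points

Si in CaSiO₃: molar mass 116.160 g/mol; 1×28.085 = 28.085 g → 24.18 wt%.
Si in KAlSi₃O₈: molar mass 278.327 g/mol; 3×28.085 = 84.255 g → 30.27 wt%.
Difference = 24.18 − 30.27 = -6.09 percentage points.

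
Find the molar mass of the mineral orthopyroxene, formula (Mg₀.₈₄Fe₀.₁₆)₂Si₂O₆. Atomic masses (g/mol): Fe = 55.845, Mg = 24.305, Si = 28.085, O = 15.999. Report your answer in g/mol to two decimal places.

The formula mass is the sum 1.68·24.305 + 0.32·55.845 + 2·28.085 + 6·15.999.

210.87 g/mol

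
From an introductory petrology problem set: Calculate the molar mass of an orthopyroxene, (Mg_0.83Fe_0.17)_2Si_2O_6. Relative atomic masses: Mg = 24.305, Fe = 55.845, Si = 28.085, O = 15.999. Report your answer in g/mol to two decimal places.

The formula mass is the sum 1.66*24.305 + 0.34*55.845 + 2*28.085 + 6*15.999.

211.50 g/mol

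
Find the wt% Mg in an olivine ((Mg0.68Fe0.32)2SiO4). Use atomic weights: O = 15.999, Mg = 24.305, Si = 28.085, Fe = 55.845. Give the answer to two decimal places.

M((Mg0.68Fe0.32)2SiO4) = 160.877 g/mol.
Mg contributes 1.36 × 24.305 = 33.055 g per mole.
33.055/160.877 = 0.2055 → 20.55%.

20.55 weight percent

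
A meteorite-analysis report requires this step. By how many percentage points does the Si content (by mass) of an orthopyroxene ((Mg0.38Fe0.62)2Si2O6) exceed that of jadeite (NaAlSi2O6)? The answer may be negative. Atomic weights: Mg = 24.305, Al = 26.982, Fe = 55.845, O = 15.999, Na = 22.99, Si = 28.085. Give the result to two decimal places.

First mineral: 56.170 g Si in 239.884 g formula = 23.42 wt% Si.
Second mineral: 56.170 g Si in 202.136 g formula = 27.79 wt% Si.
23.42% − 27.79% gives a difference of -4.37 percentage points.

-4.37 percentage points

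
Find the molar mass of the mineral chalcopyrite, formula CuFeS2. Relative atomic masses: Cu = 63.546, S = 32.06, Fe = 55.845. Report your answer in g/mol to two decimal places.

M = 1(63.546) + 1(55.845) + 2(32.06)

183.51 g/mol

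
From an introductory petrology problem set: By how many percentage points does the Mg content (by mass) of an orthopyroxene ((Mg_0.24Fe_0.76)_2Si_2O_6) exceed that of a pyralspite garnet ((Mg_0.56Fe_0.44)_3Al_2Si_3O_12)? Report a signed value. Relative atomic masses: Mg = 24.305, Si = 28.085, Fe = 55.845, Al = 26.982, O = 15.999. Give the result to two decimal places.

M((Mg_0.24Fe_0.76)_2Si_2O_6) = 248.715 g/mol, so wt% Mg = 11.666/248.715 × 100 = 4.69%.
M((Mg_0.56Fe_0.44)_3Al_2Si_3O_12) = 444.755 g/mol, so wt% Mg = 40.832/444.755 × 100 = 9.18%.
4.69 − 9.18 = -4.49 pp.

-4.49 percentage points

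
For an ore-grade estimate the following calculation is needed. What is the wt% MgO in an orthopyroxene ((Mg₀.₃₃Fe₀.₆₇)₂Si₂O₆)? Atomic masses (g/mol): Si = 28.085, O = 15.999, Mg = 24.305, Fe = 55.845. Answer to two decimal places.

Formula mass = 243.038 g/mol.
0.66 Mg → 0.6600 mol MgO per formula unit; M(MgO) = 40.304, so MgO mass = 26.601 g.
26.601/243.038 × 100 = 10.95 wt%.

10.95 wt%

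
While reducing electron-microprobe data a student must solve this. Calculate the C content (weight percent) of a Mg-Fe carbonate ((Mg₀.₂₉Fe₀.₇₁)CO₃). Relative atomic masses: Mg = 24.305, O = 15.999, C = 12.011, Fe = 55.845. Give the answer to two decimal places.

11.26 weight percent

Molar mass of (Mg₀.₂₉Fe₀.₇₁)CO₃: 0.29*24.305 + 0.71*55.845 + 1*12.011 + 3*15.999 = 106.706 g/mol.
Mass of C per formula unit: 1 × 12.011 = 12.011 g.
Weight fraction C = 12.011 / 106.706 = 0.1126.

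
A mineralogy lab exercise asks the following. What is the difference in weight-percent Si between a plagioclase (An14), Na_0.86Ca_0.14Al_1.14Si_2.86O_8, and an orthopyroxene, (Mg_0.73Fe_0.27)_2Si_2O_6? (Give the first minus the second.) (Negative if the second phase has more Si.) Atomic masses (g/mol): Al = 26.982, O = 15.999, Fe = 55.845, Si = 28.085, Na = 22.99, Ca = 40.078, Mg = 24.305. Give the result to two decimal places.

First mineral: 80.323 g Si in 264.457 g formula = 30.37 wt% Si.
Second mineral: 56.170 g Si in 217.806 g formula = 25.79 wt% Si.
30.37% − 25.79% gives a difference of 4.58 percentage points.

4.58 percentage points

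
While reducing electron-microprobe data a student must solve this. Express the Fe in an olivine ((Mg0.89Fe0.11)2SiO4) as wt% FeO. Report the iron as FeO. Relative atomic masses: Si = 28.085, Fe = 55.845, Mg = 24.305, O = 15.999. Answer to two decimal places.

10.71 wt%

M((Mg0.89Fe0.11)2SiO4) = 147.630 g/mol; M(FeO) = 71.844 g/mol.
Moles FeO per formula unit = 0.22 Fe ÷ 1 = 0.2200.
FeO fraction = (0.2200 × 71.844) / 147.630 = 15.806/147.630 = 0.1071.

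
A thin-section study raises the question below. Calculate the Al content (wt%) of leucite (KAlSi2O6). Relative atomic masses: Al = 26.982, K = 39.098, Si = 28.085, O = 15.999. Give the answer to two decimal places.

12.36 wt%

Molar mass of KAlSi2O6: 1*39.098 + 1*26.982 + 2*28.085 + 6*15.999 = 218.244 g/mol.
Mass of Al per formula unit: 1 × 26.982 = 26.982 g.
Weight fraction Al = 26.982 / 218.244 = 0.1236.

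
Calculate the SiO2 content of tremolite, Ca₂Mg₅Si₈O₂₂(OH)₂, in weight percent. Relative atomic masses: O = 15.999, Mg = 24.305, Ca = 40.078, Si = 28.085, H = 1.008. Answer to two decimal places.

59.17 wt%

Molar mass of Ca₂Mg₅Si₈O₂₂(OH)₂ = 2·40.078 + 5·24.305 + 8·28.085 + 24·15.999 + 2·1.008 = 812.353 g/mol.
Each formula unit contains 8 Si, equivalent to 8/1 = 8.0000 mol SiO2.
M(SiO2) = 1×28.085 + 2×15.999 = 60.083 g/mol.
Mass of SiO2 per formula unit = 8.0000 × 60.083 = 480.664 g.
SiO2 wt% = 480.664 / 812.353 × 100 = 59.17%.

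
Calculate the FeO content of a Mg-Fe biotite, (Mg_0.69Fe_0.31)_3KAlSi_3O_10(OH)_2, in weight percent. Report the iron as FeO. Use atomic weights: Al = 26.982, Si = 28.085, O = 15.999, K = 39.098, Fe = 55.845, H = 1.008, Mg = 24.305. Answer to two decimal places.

Formula mass = 446.586 g/mol.
0.93 Fe → 0.9300 mol FeO per formula unit; M(FeO) = 71.844, so FeO mass = 66.815 g.
66.815/446.586 × 100 = 14.96 wt%.

14.96 wt%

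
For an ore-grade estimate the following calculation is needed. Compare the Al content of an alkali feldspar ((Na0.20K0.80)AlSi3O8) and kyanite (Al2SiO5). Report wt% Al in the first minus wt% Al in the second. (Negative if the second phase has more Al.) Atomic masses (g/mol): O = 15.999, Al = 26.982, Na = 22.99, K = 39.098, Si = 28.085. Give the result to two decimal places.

-23.49 percentage points

Al in (Na0.20K0.80)AlSi3O8: molar mass 275.105 g/mol; 1×26.982 = 26.982 g → 9.81 wt%.
Al in Al2SiO5: molar mass 162.044 g/mol; 2×26.982 = 53.964 g → 33.30 wt%.
Difference = 9.81 − 33.30 = -23.49 percentage points.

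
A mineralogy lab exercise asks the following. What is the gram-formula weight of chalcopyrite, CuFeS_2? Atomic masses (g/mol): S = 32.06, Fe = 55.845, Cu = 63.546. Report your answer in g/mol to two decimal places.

183.51 g/mol

Cu: 1 × 63.546 = 63.5460
Fe: 1 × 55.845 = 55.8450
S: 2 × 32.06 = 64.1200
Summing the contributions gives the formula mass.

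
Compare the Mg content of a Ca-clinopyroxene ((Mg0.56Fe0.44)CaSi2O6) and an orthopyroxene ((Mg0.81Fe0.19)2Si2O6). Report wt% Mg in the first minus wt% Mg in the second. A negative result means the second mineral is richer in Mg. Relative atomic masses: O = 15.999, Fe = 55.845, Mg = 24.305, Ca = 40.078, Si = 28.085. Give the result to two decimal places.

-12.60 percentage points

M((Mg0.56Fe0.44)CaSi2O6) = 230.425 g/mol, so wt% Mg = 13.611/230.425 × 100 = 5.91%.
M((Mg0.81Fe0.19)2Si2O6) = 212.759 g/mol, so wt% Mg = 39.374/212.759 × 100 = 18.51%.
5.91 − 18.51 = -12.60 pp.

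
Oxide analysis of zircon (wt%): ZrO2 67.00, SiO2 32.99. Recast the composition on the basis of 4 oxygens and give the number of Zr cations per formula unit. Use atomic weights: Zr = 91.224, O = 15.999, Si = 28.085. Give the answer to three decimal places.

ZrO2: 67.00/123.222 = 0.54373 mol → 0.54373 mol Zr, 1.08746 mol O.
SiO2: 32.99/60.083 = 0.54907 mol → 0.54907 mol Si, 1.09814 mol O.
Total oxygen = 2.18560 mol. Normalization factor = 4/2.18560 = 1.83016.
Zr per 4 O = 0.54373 × 1.83016 = 0.995.

0.995 Zr apfu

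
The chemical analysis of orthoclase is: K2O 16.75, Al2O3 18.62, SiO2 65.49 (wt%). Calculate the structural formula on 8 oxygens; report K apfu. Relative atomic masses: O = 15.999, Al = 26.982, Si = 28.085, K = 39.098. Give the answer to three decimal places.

0.979 K apfu

K2O: 16.75/94.195 = 0.17782 mol → 0.35564 mol K, 0.17782 mol O.
Al2O3: 18.62/101.961 = 0.18262 mol → 0.36524 mol Al, 0.54786 mol O.
SiO2: 65.49/60.083 = 1.08999 mol → 1.08999 mol Si, 2.17998 mol O.
Total oxygen = 2.90566 mol. Normalization factor = 8/2.90566 = 2.75325.
K per 8 O = 0.35564 × 2.75325 = 0.979.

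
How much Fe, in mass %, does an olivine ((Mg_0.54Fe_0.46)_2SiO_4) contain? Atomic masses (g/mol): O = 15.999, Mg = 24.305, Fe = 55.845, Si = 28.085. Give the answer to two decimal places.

Molar mass of (Mg_0.54Fe_0.46)_2SiO_4: 1.08*24.305 + 0.92*55.845 + 1*28.085 + 4*15.999 = 169.708 g/mol.
Mass of Fe per formula unit: 0.92 × 55.845 = 51.377 g.
Weight fraction Fe = 51.377 / 169.708 = 0.3027.

30.27 mass %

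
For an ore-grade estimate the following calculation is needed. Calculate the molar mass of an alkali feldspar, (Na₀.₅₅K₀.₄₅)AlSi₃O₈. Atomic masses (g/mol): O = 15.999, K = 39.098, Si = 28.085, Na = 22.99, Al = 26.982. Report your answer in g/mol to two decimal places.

269.47 g/mol

Na: 0.55 × 22.99 = 12.6445
K: 0.45 × 39.098 = 17.5941
Al: 1 × 26.982 = 26.9820
Si: 3 × 28.085 = 84.2550
O: 8 × 15.999 = 127.9920
Summing the contributions gives the formula mass.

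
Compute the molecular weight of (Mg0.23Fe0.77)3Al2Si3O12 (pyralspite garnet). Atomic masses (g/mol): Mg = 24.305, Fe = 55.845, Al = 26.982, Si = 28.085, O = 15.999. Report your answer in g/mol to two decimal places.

475.98 g/mol

M = 0.69×24.305 + 2.31×55.845 + 2×26.982 + 3×28.085 + 12×15.999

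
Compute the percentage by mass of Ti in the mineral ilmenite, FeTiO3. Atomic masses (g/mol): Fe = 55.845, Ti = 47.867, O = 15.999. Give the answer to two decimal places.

M(FeTiO3) = 151.709 g/mol.
Ti contributes 1 × 47.867 = 47.867 g per mole.
47.867/151.709 = 0.3155 → 31.55%.

31.55 wt%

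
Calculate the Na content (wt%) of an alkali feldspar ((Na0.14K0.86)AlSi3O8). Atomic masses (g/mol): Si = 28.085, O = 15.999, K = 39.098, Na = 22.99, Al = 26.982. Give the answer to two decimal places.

1.17 wt%

Molar mass of (Na0.14K0.86)AlSi3O8: 0.14×22.99 + 0.86×39.098 + 1×26.982 + 3×28.085 + 8×15.999 = 276.072 g/mol.
Mass of Na per formula unit: 0.14 × 22.99 = 3.219 g.
Weight fraction Na = 3.219 / 276.072 = 0.0117.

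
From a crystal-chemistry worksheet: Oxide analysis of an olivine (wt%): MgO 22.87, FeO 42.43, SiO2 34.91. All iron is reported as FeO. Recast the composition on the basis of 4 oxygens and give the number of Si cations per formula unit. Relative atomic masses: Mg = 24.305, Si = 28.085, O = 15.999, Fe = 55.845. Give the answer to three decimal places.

22.87 wt% MgO ÷ 40.304 g/mol = 0.56744 mol, giving 0.56744 Mg and 0.56744 O.
42.43 wt% FeO ÷ 71.844 g/mol = 0.59059 mol, giving 0.59059 Fe and 0.59059 O.
34.91 wt% SiO2 ÷ 60.083 g/mol = 0.58103 mol, giving 0.58103 Si and 1.16206 O.
Oxygen sums to 2.32009; scaling by 4/2.32009 = 1.72407 puts the formula on 4 O.
Si: 0.58103 × 1.72407 = 1.002 atoms per formula unit.

1.002 Si apfu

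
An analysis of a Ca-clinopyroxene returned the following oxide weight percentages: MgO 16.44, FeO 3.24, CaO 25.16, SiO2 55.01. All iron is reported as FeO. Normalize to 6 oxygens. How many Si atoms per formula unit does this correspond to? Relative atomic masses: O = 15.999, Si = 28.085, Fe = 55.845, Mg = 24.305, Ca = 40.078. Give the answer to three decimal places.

MgO (M=40.304): mol = 0.40790; Mg = 0.40790, O = 0.40790.
FeO (M=71.844): mol = 0.04510; Fe = 0.04510, O = 0.04510.
CaO (M=56.077): mol = 0.44867; Ca = 0.44867, O = 0.44867.
SiO2 (M=60.083): mol = 0.91557; Si = 0.91557, O = 1.83114.
ΣO = 2.73281; factor = 6/ΣO = 2.19554.
Si apfu = 0.91557 × 2.19554 = 2.010.

2.010 Si apfu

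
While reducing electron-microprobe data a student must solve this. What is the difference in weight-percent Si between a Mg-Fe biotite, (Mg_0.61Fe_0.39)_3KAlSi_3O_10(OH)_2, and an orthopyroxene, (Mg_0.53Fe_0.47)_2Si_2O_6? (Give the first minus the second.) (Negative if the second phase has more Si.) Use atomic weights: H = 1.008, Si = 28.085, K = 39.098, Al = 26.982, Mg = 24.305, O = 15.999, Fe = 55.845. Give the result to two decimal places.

M((Mg_0.61Fe_0.39)_3KAlSi_3O_10(OH)_2) = 454.156 g/mol, so wt% Si = 84.255/454.156 × 100 = 18.55%.
M((Mg_0.53Fe_0.47)_2Si_2O_6) = 230.422 g/mol, so wt% Si = 56.170/230.422 × 100 = 24.38%.
18.55 − 24.38 = -5.83 pp.

-5.83 percentage points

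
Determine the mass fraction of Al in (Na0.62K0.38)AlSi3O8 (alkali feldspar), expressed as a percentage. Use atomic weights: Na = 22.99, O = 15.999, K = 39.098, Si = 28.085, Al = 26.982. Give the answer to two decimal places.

Molar mass of (Na0.62K0.38)AlSi3O8: 0.62·22.99 + 0.38·39.098 + 1·26.982 + 3·28.085 + 8·15.999 = 268.340 g/mol.
Mass of Al per formula unit: 1 × 26.982 = 26.982 g.
Weight fraction Al = 26.982 / 268.340 = 0.1006.

10.06 wt%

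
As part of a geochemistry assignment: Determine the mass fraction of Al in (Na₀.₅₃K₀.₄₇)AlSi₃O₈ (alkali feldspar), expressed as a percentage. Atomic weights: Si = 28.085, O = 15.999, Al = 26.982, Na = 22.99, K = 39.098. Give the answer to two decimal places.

10.00 weight percent

Molar mass of (Na₀.₅₃K₀.₄₇)AlSi₃O₈: 0.53·22.99 + 0.47·39.098 + 1·26.982 + 3·28.085 + 8·15.999 = 269.790 g/mol.
Mass of Al per formula unit: 1 × 26.982 = 26.982 g.
Weight fraction Al = 26.982 / 269.790 = 0.1000.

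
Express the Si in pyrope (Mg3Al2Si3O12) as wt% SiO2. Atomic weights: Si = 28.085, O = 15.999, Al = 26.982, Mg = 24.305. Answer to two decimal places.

44.71 wt%

Molar mass of Mg3Al2Si3O12 = 3×24.305 + 2×26.982 + 3×28.085 + 12×15.999 = 403.122 g/mol.
Each formula unit contains 3 Si, equivalent to 3/1 = 3.0000 mol SiO2.
M(SiO2) = 1×28.085 + 2×15.999 = 60.083 g/mol.
Mass of SiO2 per formula unit = 3.0000 × 60.083 = 180.249 g.
SiO2 wt% = 180.249 / 403.122 × 100 = 44.71%.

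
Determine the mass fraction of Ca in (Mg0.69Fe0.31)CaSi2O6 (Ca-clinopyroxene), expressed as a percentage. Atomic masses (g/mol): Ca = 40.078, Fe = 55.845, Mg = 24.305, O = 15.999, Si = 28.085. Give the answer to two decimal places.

17.71 wt%

Formula mass = 0.69*24.305 + 0.31*55.845 + 1*40.078 + 2*28.085 + 6*15.999 = 226.324 g/mol, of which 40.078 g is Ca.
So Ca makes up 40.078/226.324 = 0.1771 of the mass, i.e. 17.71%.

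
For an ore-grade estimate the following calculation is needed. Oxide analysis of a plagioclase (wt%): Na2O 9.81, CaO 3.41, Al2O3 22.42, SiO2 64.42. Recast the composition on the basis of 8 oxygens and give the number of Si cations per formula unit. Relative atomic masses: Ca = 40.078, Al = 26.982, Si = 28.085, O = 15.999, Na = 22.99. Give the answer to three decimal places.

Na2O (M=61.979): mol = 0.15828; Na = 0.31656, O = 0.15828.
CaO (M=56.077): mol = 0.06081; Ca = 0.06081, O = 0.06081.
Al2O3 (M=101.961): mol = 0.21989; Al = 0.43978, O = 0.65967.
SiO2 (M=60.083): mol = 1.07218; Si = 1.07218, O = 2.14436.
ΣO = 3.02312; factor = 8/ΣO = 2.64627.
Si apfu = 1.07218 × 2.64627 = 2.837.

2.837 Si apfu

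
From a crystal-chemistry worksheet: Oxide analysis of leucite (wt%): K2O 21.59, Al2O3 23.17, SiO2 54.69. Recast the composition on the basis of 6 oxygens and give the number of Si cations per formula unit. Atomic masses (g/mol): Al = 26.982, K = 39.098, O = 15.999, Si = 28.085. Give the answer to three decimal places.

21.59 wt% K2O ÷ 94.195 g/mol = 0.22921 mol, giving 0.45842 K and 0.22921 O.
23.17 wt% Al2O3 ÷ 101.961 g/mol = 0.22724 mol, giving 0.45448 Al and 0.68172 O.
54.69 wt% SiO2 ÷ 60.083 g/mol = 0.91024 mol, giving 0.91024 Si and 1.82048 O.
Oxygen sums to 2.73141; scaling by 6/2.73141 = 2.19667 puts the formula on 6 O.
Si: 0.91024 × 2.19667 = 1.999 atoms per formula unit.

1.999 Si apfu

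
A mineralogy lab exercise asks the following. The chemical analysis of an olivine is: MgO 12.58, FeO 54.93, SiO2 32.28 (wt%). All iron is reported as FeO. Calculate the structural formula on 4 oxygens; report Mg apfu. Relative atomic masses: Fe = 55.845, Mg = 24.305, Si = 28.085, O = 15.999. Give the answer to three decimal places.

MgO (M=40.304): mol = 0.31213; Mg = 0.31213, O = 0.31213.
FeO (M=71.844): mol = 0.76457; Fe = 0.76457, O = 0.76457.
SiO2 (M=60.083): mol = 0.53726; Si = 0.53726, O = 1.07452.
ΣO = 2.15122; factor = 4/ΣO = 1.85941.
Mg apfu = 0.31213 × 1.85941 = 0.580.

0.580 Mg apfu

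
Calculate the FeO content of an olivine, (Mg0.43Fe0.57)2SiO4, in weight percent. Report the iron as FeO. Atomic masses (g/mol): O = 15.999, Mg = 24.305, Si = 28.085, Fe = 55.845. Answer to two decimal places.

46.36 wt%

M((Mg0.43Fe0.57)2SiO4) = 176.647 g/mol; M(FeO) = 71.844 g/mol.
Moles FeO per formula unit = 1.14 Fe ÷ 1 = 1.1400.
FeO fraction = (1.1400 × 71.844) / 176.647 = 81.902/176.647 = 0.4636.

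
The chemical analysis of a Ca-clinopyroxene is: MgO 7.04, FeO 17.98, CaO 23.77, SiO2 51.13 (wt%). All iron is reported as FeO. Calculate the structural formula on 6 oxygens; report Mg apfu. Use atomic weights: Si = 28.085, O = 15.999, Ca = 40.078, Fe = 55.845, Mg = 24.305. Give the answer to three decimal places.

0.411 Mg apfu

7.04 wt% MgO ÷ 40.304 g/mol = 0.17467 mol, giving 0.17467 Mg and 0.17467 O.
17.98 wt% FeO ÷ 71.844 g/mol = 0.25026 mol, giving 0.25026 Fe and 0.25026 O.
23.77 wt% CaO ÷ 56.077 g/mol = 0.42388 mol, giving 0.42388 Ca and 0.42388 O.
51.13 wt% SiO2 ÷ 60.083 g/mol = 0.85099 mol, giving 0.85099 Si and 1.70198 O.
Oxygen sums to 2.55079; scaling by 6/2.55079 = 2.35221 puts the formula on 6 O.
Mg: 0.17467 × 2.35221 = 0.411 atoms per formula unit.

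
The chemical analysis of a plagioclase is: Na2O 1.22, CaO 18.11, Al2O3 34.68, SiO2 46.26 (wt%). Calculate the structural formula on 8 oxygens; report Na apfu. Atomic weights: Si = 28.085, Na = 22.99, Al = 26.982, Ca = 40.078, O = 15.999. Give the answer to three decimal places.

0.108 Na apfu

Na2O (M=61.979): mol = 0.01968; Na = 0.03936, O = 0.01968.
CaO (M=56.077): mol = 0.32295; Ca = 0.32295, O = 0.32295.
Al2O3 (M=101.961): mol = 0.34013; Al = 0.68026, O = 1.02039.
SiO2 (M=60.083): mol = 0.76993; Si = 0.76993, O = 1.53986.
ΣO = 2.90288; factor = 8/ΣO = 2.75588.
Na apfu = 0.03936 × 2.75588 = 0.108.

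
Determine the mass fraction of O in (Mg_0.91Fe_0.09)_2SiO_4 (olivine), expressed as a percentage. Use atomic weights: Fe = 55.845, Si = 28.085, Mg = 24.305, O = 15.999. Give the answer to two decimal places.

Formula mass = 1.82×24.305 + 0.18×55.845 + 1×28.085 + 4×15.999 = 146.368 g/mol, of which 63.996 g is O.
So O makes up 63.996/146.368 = 0.4372 of the mass, i.e. 43.72%.

43.72 weight percent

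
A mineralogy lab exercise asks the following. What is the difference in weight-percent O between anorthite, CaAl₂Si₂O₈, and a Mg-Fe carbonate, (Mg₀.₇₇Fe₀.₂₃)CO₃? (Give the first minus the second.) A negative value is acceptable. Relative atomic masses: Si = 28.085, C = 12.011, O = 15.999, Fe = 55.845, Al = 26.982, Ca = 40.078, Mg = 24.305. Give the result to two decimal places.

-6.41 percentage points

O in CaAl₂Si₂O₈: molar mass 278.204 g/mol; 8×15.999 = 127.992 g → 46.01 wt%.
O in (Mg₀.₇₇Fe₀.₂₃)CO₃: molar mass 91.567 g/mol; 3×15.999 = 47.997 g → 52.42 wt%.
Difference = 46.01 − 52.42 = -6.41 percentage points.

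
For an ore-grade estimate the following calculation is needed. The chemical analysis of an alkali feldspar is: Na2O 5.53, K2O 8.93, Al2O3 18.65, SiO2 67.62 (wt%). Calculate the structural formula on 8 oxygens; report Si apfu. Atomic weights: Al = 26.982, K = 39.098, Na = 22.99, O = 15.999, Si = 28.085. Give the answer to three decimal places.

5.53 wt% Na2O ÷ 61.979 g/mol = 0.08922 mol, giving 0.17844 Na and 0.08922 O.
8.93 wt% K2O ÷ 94.195 g/mol = 0.09480 mol, giving 0.18960 K and 0.09480 O.
18.65 wt% Al2O3 ÷ 101.961 g/mol = 0.18291 mol, giving 0.36582 Al and 0.54873 O.
67.62 wt% SiO2 ÷ 60.083 g/mol = 1.12544 mol, giving 1.12544 Si and 2.25088 O.
Oxygen sums to 2.98363; scaling by 8/2.98363 = 2.68130 puts the formula on 8 O.
Si: 1.12544 × 2.68130 = 3.018 atoms per formula unit.

3.018 Si apfu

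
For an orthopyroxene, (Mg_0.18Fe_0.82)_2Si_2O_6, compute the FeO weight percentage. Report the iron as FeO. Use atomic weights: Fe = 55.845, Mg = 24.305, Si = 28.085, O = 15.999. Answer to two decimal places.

46.66 wt%

M((Mg_0.18Fe_0.82)_2Si_2O_6) = 252.500 g/mol; M(FeO) = 71.844 g/mol.
Moles FeO per formula unit = 1.64 Fe ÷ 1 = 1.6400.
FeO fraction = (1.6400 × 71.844) / 252.500 = 117.824/252.500 = 0.4666.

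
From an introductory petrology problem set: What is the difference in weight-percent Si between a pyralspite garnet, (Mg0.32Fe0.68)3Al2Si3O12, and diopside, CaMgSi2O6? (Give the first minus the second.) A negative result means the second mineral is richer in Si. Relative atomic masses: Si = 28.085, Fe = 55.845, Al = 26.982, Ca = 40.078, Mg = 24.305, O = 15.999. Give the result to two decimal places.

Si in (Mg0.32Fe0.68)3Al2Si3O12: molar mass 467.464 g/mol; 3×28.085 = 84.255 g → 18.02 wt%.
Si in CaMgSi2O6: molar mass 216.547 g/mol; 2×28.085 = 56.170 g → 25.94 wt%.
Difference = 18.02 − 25.94 = -7.92 percentage points.

-7.92 percentage points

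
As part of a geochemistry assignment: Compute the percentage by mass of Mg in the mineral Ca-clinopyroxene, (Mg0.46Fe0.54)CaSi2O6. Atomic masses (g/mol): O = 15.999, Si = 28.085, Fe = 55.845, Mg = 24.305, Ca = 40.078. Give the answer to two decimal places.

4.79 weight percent

Formula mass = 0.46×24.305 + 0.54×55.845 + 1×40.078 + 2×28.085 + 6×15.999 = 233.579 g/mol, of which 11.180 g is Mg.
So Mg makes up 11.180/233.579 = 0.0479 of the mass, i.e. 4.79%.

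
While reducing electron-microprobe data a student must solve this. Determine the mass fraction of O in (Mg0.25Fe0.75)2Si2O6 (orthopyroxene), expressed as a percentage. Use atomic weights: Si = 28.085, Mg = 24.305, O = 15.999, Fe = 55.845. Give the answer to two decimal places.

38.69 weight percent

M((Mg0.25Fe0.75)2Si2O6) = 248.084 g/mol.
O contributes 6 × 15.999 = 95.994 g per mole.
95.994/248.084 = 0.3869 → 38.69%.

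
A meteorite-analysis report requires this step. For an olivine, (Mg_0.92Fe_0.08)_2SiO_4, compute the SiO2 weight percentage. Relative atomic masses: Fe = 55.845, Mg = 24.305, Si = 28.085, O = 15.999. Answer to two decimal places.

Molar mass of (Mg_0.92Fe_0.08)_2SiO_4 = 1.84·24.305 + 0.16·55.845 + 1·28.085 + 4·15.999 = 145.737 g/mol.
Each formula unit contains 1 Si, equivalent to 1/1 = 1.0000 mol SiO2.
M(SiO2) = 1×28.085 + 2×15.999 = 60.083 g/mol.
Mass of SiO2 per formula unit = 1.0000 × 60.083 = 60.083 g.
SiO2 wt% = 60.083 / 145.737 × 100 = 41.23%.

41.23 wt%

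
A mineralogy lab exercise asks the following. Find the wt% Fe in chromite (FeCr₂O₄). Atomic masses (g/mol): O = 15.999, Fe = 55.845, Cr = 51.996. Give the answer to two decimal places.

24.95 weight percent

Formula mass = 1×55.845 + 2×51.996 + 4×15.999 = 223.833 g/mol, of which 55.845 g is Fe.
So Fe makes up 55.845/223.833 = 0.2495 of the mass, i.e. 24.95%.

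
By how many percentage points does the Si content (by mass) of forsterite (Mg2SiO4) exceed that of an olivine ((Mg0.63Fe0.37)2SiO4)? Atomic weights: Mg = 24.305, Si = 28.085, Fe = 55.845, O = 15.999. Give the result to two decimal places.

First mineral: 28.085 g Si in 140.691 g formula = 19.96 wt% Si.
Second mineral: 28.085 g Si in 164.031 g formula = 17.12 wt% Si.
19.96% − 17.12% gives a difference of 2.84 percentage points.

2.84 percentage points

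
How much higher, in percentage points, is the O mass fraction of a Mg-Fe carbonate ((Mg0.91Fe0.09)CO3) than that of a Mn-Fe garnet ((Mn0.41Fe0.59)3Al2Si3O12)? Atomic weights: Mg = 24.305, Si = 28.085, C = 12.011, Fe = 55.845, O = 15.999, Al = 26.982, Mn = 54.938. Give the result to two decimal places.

First mineral: 47.997 g O in 87.152 g formula = 55.07 wt% O.
Second mineral: 191.988 g O in 496.626 g formula = 38.66 wt% O.
55.07% − 38.66% gives a difference of 16.41 percentage points.

16.41 percentage points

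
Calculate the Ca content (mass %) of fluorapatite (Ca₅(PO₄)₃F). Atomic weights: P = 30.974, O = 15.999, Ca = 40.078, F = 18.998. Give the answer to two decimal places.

39.74 mass %

M(Ca₅(PO₄)₃F) = 504.298 g/mol.
Ca contributes 5 × 40.078 = 200.390 g per mole.
200.390/504.298 = 0.3974 → 39.74%.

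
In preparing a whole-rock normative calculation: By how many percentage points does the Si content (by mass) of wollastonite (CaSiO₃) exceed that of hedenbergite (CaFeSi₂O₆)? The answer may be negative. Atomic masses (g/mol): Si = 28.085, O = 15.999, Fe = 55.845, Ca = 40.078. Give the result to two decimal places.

1.54 percentage points

Si in CaSiO₃: molar mass 116.160 g/mol; 1×28.085 = 28.085 g → 24.18 wt%.
Si in CaFeSi₂O₆: molar mass 248.087 g/mol; 2×28.085 = 56.170 g → 22.64 wt%.
Difference = 24.18 − 22.64 = 1.54 percentage points.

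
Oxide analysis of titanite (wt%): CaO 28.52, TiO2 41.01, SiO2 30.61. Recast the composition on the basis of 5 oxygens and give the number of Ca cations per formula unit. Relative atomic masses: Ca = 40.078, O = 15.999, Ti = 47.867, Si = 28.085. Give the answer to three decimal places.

CaO (M=56.077): mol = 0.50859; Ca = 0.50859, O = 0.50859.
TiO2 (M=79.865): mol = 0.51349; Ti = 0.51349, O = 1.02698.
SiO2 (M=60.083): mol = 0.50946; Si = 0.50946, O = 1.01892.
ΣO = 2.55449; factor = 5/ΣO = 1.95734.
Ca apfu = 0.50859 × 1.95734 = 0.995.

0.995 Ca apfu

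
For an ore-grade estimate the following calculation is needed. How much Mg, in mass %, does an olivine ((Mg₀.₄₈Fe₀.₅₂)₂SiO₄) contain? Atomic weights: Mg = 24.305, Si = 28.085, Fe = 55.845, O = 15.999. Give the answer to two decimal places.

13.45 mass %

Molar mass of (Mg₀.₄₈Fe₀.₅₂)₂SiO₄: 0.96×24.305 + 1.04×55.845 + 1×28.085 + 4×15.999 = 173.493 g/mol.
Mass of Mg per formula unit: 0.96 × 24.305 = 23.333 g.
Weight fraction Mg = 23.333 / 173.493 = 0.1345.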